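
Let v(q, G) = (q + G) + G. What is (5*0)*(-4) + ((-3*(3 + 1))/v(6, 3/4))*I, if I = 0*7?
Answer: 0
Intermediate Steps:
v(q, G) = q + 2*G (v(q, G) = (G + q) + G = q + 2*G)
I = 0
(5*0)*(-4) + ((-3*(3 + 1))/v(6, 3/4))*I = (5*0)*(-4) + ((-3*(3 + 1))/(6 + 2*(3/4)))*0 = 0*(-4) + ((-3*4)/(6 + 2*(3*(¼))))*0 = 0 - 12/(6 + 2*(¾))*0 = 0 - 12/(6 + 3/2)*0 = 0 - 12/15/2*0 = 0 - 12*2/15*0 = 0 - 8/5*0 = 0 + 0 = 0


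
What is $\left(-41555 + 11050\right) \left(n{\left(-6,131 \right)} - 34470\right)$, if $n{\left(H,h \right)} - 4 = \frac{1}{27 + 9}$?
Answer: $\frac{37849841375}{36} \approx 1.0514 \cdot 10^{9}$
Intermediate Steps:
$n{\left(H,h \right)} = \frac{145}{36}$ ($n{\left(H,h \right)} = 4 + \frac{1}{27 + 9} = 4 + \frac{1}{36} = \frac{145}{36}$)
$\left(-41555 + 11050\right) \left(n{\left(-6,131 \right)} - 34470\right) = \left(-41555 + 11050\right) \left(\frac{145}{36} - 34470\right) = - 30505 \left(\frac{145}{36} - 34470\right) = \left(-30505\right) \left(- \frac{1240775}{36}\right) = \frac{37849841375}{36}$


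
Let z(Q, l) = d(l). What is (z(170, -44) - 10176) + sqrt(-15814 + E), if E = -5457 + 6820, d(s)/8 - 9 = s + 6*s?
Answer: -12568 + I*sqrt(14451) ≈ -12568.0 + 120.21*I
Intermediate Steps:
d(s) = 72 + 56*s (d(s) = 72 + 8*(s + 6*s) = 72 + 8*(7*s) = 72 + 56*s)
z(Q, l) = 72 + 56*l
E = 1363
(z(170, -44) - 10176) + sqrt(-15814 + E) = ((72 + 56*(-44)) - 10176) + sqrt(-15814 + 1363) = ((72 - 2464) - 10176) + sqrt(-14451) = (-2392 - 10176) + I*sqrt(14451) = -12568 + I*sqrt(14451)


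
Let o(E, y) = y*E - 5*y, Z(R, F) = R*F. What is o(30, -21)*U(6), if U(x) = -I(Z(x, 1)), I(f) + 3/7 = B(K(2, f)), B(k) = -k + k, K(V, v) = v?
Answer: -225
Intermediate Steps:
B(k) = 0
Z(R, F) = F*R
o(E, y) = -5*y + E*y (o(E, y) = E*y - 5*y = -5*y + E*y)
I(f) = -3/7 (I(f) = -3/7 + 0 = -3/7)
U(x) = 3/7 (U(x) = -1*(-3/7) = 3/7)
o(30, -21)*U(6) = -21*(-5 + 30)*(3/7) = -21*25*(3/7) = -525*3/7 = -225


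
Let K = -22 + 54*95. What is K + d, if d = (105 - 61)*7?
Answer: 5416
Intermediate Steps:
K = 5108 (K = -22 + 5130 = 5108)
d = 308 (d = 44*7 = 308)
K + d = 5108 + 308 = 5416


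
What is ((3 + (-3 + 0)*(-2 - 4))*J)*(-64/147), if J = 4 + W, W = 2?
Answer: -384/7 ≈ -54.857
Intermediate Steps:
J = 6 (J = 4 + 2 = 6)
((3 + (-3 + 0)*(-2 - 4))*J)*(-64/147) = ((3 + (-3 + 0)*(-2 - 4))*6)*(-64/147) = ((3 - 3*(-6))*6)*(-64*1/147) = ((3 + 18)*6)*(-64/147) = (21*6)*(-64/147) = 126*(-64/147) = -384/7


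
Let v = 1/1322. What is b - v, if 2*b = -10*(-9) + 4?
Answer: 62133/1322 ≈ 46.999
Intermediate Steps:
b = 47 (b = (-10*(-9) + 4)/2 = (90 + 4)/2 = (½)*94 = 47)
v = 1/1322 ≈ 0.00075643
b - v = 47 - 1*1/1322 = 47 - 1/1322 = 62133/1322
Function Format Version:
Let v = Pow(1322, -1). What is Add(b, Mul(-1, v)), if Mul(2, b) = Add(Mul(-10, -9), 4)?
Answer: Rational(62133, 1322) ≈ 46.999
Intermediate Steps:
b = 47 (b = Mul(Rational(1, 2), Add(Mul(-10, -9), 4)) = Mul(Rational(1, 2), Add(90, 4)) = Mul(Rational(1, 2), 94) = 47)
v = Rational(1, 1322) ≈ 0.00075643
Add(b, Mul(-1, v)) = Add(47, Mul(-1, Rational(1, 1322))) = Add(47, Rational(-1, 1322)) = Rational(62133, 1322)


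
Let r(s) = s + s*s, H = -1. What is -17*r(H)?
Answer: 0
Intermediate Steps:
r(s) = s + s²
-17*r(H) = -(-17)*(1 - 1) = -(-17)*0 = -17*0 = 0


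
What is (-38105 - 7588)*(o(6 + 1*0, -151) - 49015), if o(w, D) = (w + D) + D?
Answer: 2253167523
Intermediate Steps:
o(w, D) = w + 2*D (o(w, D) = (D + w) + D = w + 2*D)
(-38105 - 7588)*(o(6 + 1*0, -151) - 49015) = (-38105 - 7588)*(((6 + 1*0) + 2*(-151)) - 49015) = -45693*(((6 + 0) - 302) - 49015) = -45693*((6 - 302) - 49015) = -45693*(-296 - 49015) = -45693*(-49311) = 2253167523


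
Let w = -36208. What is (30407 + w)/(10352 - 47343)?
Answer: 5801/36991 ≈ 0.15682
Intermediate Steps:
(30407 + w)/(10352 - 47343) = (30407 - 36208)/(10352 - 47343) = -5801/(-36991) = -5801*(-1/36991) = 5801/36991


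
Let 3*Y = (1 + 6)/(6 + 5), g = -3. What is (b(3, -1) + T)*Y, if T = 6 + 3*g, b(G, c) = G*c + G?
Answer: -7/11 ≈ -0.63636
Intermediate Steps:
b(G, c) = G + G*c
T = -3 (T = 6 + 3*(-3) = 6 - 9 = -3)
Y = 7/33 (Y = ((1 + 6)/(6 + 5))/3 = (7/11)/3 = (7*(1/11))/3 = (1/3)*(7/11) = 7/33 ≈ 0.21212)
(b(3, -1) + T)*Y = (3*(1 - 1) - 3)*(7/33) = (3*0 - 3)*(7/33) = (0 - 3)*(7/33) = -3*7/33 = -7/11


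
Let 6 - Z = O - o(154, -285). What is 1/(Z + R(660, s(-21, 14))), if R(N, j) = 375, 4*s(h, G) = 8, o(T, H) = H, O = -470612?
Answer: 1/470708 ≈ 2.1245e-6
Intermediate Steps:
s(h, G) = 2 (s(h, G) = (¼)*8 = 2)
Z = 470333 (Z = 6 - (-470612 - 1*(-285)) = 6 - (-470612 + 285) = 6 - 1*(-470327) = 6 + 470327 = 470333)
1/(Z + R(660, s(-21, 14))) = 1/(470333 + 375) = 1/470708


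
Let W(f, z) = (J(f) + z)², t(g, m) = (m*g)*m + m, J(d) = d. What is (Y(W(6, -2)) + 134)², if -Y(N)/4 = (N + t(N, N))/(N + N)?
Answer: 145924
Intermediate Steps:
t(g, m) = m + g*m² (t(g, m) = (g*m)*m + m = g*m² + m = m + g*m²)
W(f, z) = (f + z)²
Y(N) = -2*(N + N*(1 + N²))/N (Y(N) = -4*(N + N*(1 + N*N))/(N + N) = -4*(N + N*(1 + N²))/(2*N) = -4*(N + N*(1 + N²))*1/(2*N) = -2*(N + N*(1 + N²))/N)
(Y(W(6, -2)) + 134)² = ((-4 - 2*(6 - 2)⁴) + 134)² = ((-4 - 2*(4²)²) + 134)² = ((-4 - 2*16²) + 134)² = ((-4 - 2*256) + 134)² = ((-4 - 512) + 134)² = (-516 + 134)² = (-382)² = 145924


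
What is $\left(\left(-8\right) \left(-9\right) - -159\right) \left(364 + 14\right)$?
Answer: $87318$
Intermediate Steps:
$\left(\left(-8\right) \left(-9\right) - -159\right) \left(364 + 14\right) = \left(72 + 159\right) 378 = 231 \cdot 378 = 87318$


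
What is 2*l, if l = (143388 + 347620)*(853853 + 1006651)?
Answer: 1827044696064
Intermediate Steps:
l = 913522348032 (l = 491008*1860504 = 913522348032)
2*l = 2*913522348032 = 1827044696064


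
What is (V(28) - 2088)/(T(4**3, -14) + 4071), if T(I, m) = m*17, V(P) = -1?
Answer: -2089/3833 ≈ -0.54500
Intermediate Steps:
T(I, m) = 17*m
(V(28) - 2088)/(T(4**3, -14) + 4071) = (-1 - 2088)/(17*(-14) + 4071) = -2089/(-238 + 4071) = -2089/3833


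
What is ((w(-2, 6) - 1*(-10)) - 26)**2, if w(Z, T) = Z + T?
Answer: 144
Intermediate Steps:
w(Z, T) = T + Z
((w(-2, 6) - 1*(-10)) - 26)**2 = (((6 - 2) - 1*(-10)) - 26)**2 = ((4 + 10) - 26)**2 = (14 - 26)**2 = (-12)**2 = 144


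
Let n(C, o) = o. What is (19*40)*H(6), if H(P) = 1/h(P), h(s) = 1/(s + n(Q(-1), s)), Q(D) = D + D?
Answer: 9120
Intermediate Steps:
Q(D) = 2*D
h(s) = 1/(2*s) (h(s) = 1/(s + s) = 1/(2*s))
H(P) = 2*P (H(P) = 1/(1/(2*P)) = 2*P)
(19*40)*H(6) = (19*40)*(2*6) = 760*12 = 9120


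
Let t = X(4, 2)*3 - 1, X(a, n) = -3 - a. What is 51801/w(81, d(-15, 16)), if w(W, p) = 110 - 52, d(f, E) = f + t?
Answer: 51801/58 ≈ 893.12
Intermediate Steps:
t = -22 (t = (-3 - 1*4)*3 - 1 = (-3 - 4)*3 - 1 = -7*3 - 1 = -21 - 1 = -22)
d(f, E) = -22 + f (d(f, E) = f - 22 = -22 + f)
w(W, p) = 58
51801/w(81, d(-15, 16)) = 51801/58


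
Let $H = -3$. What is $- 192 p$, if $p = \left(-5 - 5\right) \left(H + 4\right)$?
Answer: $1920$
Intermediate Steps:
$p = -10$ ($p = \left(-5 - 5\right) \left(-3 + 4\right) = \left(-10\right) 1 = -10$)
$- 192 p = \left(-192\right) \left(-10\right) = 1920$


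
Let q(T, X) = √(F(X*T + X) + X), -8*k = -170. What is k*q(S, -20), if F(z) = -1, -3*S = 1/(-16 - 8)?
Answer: 85*I*√21/4 ≈ 97.38*I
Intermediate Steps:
S = 1/72 (S = -1/(3*(-16 - 8)) = -⅓/(-24) = -⅓*(-1/24) = 1/72 ≈ 0.013889)
k = 85/4 (k = -⅛*(-170) = 85/4 ≈ 21.250)
q(T, X) = √(-1 + X)
k*q(S, -20) = 85*√(-1 - 20)/4 = 85*√(-21)/4 = 85*(I*√21)/4 = 85*I*√21/4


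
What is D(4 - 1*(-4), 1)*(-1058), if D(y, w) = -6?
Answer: 6348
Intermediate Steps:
D(4 - 1*(-4), 1)*(-1058) = -6*(-1058) = 6348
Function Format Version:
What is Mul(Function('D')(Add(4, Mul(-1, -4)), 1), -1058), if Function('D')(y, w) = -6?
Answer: 6348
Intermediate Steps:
Mul(Function('D')(Add(4, Mul(-1, -4)), 1), -1058) = Mul(-6, -1058) = 6348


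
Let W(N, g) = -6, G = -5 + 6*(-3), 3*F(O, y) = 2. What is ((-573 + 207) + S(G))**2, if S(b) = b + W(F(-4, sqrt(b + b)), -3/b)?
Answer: 156025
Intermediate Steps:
F(O, y) = 2/3 (F(O, y) = (1/3)*2 = 2/3)
G = -23 (G = -5 - 18 = -23)
S(b) = -6 + b (S(b) = b - 6 = -6 + b)
((-573 + 207) + S(G))**2 = ((-573 + 207) + (-6 - 23))**2 = (-366 - 29)**2 = (-395)**2 = 156025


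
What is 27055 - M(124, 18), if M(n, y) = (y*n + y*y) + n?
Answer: 24375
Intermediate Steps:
M(n, y) = n + y**2 + n*y (M(n, y) = (n*y + y**2) + n = (y**2 + n*y) + n = n + y**2 + n*y)
27055 - M(124, 18) = 27055 - (124 + 18**2 + 124*18) = 27055 - (124 + 324 + 2232) = 27055 - 1*2680 = 27055 - 2680 = 24375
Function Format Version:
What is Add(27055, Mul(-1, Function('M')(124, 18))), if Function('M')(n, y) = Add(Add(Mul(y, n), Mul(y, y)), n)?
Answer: 24375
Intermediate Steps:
Function('M')(n, y) = Add(n, Pow(y, 2), Mul(n, y)) (Function('M')(n, y) = Add(Add(Mul(n, y), Pow(y, 2)), n) = Add(Add(Pow(y, 2), Mul(n, y)), n) = Add(n, Pow(y, 2), Mul(n, y)))
Add(27055, Mul(-1, Function('M')(124, 18))) = Add(27055, Mul(-1, Add(124, Pow(18, 2), Mul(124, 18)))) = Add(27055, Mul(-1, Add(124, 324, 2232))) = Add(27055, Mul(-1, 2680)) = Add(27055, -2680) = 24375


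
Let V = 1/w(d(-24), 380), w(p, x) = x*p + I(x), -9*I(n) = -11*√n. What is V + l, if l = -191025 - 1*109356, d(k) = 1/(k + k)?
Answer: -2069324601/6889 + 3168*√95/654455 ≈ -3.0038e+5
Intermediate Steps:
d(k) = 1/(2*k)
I(n) = 11*√n/9 (I(n) = -(-11)*√n/9 = 11*√n/9)
l = -300381 (l = -191025 - 109356 = -300381)
w(p, x) = 11*√x/9 + p*x (w(p, x) = x*p + 11*√x/9 = p*x + 11*√x/9 = 11*√x/9 + p*x)
V = 1/(-95/12 + 22*√95/9) (V = 1/(11*√380/9 + ((½)/(-24))*380) = 1/(11*(2*√95)/9 + ((½)*(-1/24))*380) = 1/(22*√95/9 - 1/48*380) = 1/(22*√95/9 - 95/12) = 1/(-95/12 + 22*√95/9) ≈ 0.062858)
V + l = (108/6889 + 3168*√95/654455) - 300381 = -2069324601/6889 + 3168*√95/654455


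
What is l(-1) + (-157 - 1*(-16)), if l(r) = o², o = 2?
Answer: -137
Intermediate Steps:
l(r) = 4 (l(r) = 2² = 4)
l(-1) + (-157 - 1*(-16)) = 4 + (-157 - 1*(-16)) = 4 + (-157 + 16) = 4 - 141 = -137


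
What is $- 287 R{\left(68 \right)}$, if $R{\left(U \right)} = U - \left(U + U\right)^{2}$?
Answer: $5288836$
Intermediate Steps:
$R{\left(U \right)} = U - 4 U^{2}$ ($R{\left(U \right)} = U - \left(2 U\right)^{2} = U - 4 U^{2}$)
$- 287 R{\left(68 \right)} = - 287 \cdot 68 \left(1 - 272\right) = - 287 \cdot 68 \left(-271\right) = \left(-287\right) \left(-18428\right) = 5288836$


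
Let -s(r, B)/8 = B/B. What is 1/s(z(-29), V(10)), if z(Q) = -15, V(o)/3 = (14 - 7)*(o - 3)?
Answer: -⅛ ≈ -0.12500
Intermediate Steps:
V(o) = -63 + 21*o (V(o) = 3*((14 - 7)*(o - 3)) = 3*(7*(-3 + o)) = 3*(-21 + 7*o) = -63 + 21*o)
s(r, B) = -8 (s(r, B) = -8*B/B = -8*1 = -8)
1/s(z(-29), V(10)) = 1/(-8) = -⅛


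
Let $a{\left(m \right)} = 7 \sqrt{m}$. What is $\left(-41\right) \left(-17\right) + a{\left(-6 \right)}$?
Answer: $697 + 7 i \sqrt{6} \approx 697.0 + 17.146 i$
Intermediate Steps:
$\left(-41\right) \left(-17\right) + a{\left(-6 \right)} = \left(-41\right) \left(-17\right) + 7 \sqrt{-6} = 697 + 7 i \sqrt{6}$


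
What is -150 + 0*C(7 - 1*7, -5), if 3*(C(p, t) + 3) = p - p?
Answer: -150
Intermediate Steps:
C(p, t) = -3 (C(p, t) = -3 + (p - p)/3 = -3 + (⅓)*0 = -3 + 0 = -3)
-150 + 0*C(7 - 1*7, -5) = -150 + 0*(-3) = -150 + 0 = -150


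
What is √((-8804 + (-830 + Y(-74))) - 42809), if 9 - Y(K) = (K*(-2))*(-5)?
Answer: I*√51694 ≈ 227.36*I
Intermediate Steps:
Y(K) = 9 - 10*K (Y(K) = 9 - K*(-2)*(-5) = 9 - (-2*K)*(-5) = 9 - 10*K)
√((-8804 + (-830 + Y(-74))) - 42809) = √((-8804 + (-830 + (9 - 10*(-74)))) - 42809) = √((-8804 + (-830 + (9 + 740))) - 42809) = √((-8804 + (-830 + 749)) - 42809) = √((-8804 - 81) - 42809) = √(-8885 - 42809) = √(-51694) = I*√51694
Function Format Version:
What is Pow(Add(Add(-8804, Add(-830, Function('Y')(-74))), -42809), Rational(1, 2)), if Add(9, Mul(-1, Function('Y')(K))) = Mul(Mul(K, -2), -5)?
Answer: Mul(I, Pow(51694, Rational(1, 2))) ≈ Mul(227.36, I)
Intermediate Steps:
Function('Y')(K) = Add(9, Mul(-10, K)) (Function('Y')(K) = Add(9, Mul(-1, Mul(Mul(K, -2), -5))) = Add(9, Mul(-1, Mul(Mul(-2, K), -5))) = Add(9, Mul(-1, Mul(10, K))) = Add(9, Mul(-10, K)))
Pow(Add(Add(-8804, Add(-830, Function('Y')(-74))), -42809), Rational(1, 2)) = Pow(Add(Add(-8804, Add(-830, Add(9, Mul(-10, -74)))), -42809), Rational(1, 2)) = Pow(Add(Add(-8804, Add(-830, Add(9, 740))), -42809), Rational(1, 2)) = Pow(Add(Add(-8804, Add(-830, 749)), -42809), Rational(1, 2)) = Pow(Add(Add(-8804, -81), -42809), Rational(1, 2)) = Pow(Add(-8885, -42809), Rational(1, 2)) = Pow(-51694, Rational(1, 2)) = Mul(I, Pow(51694, Rational(1, 2)))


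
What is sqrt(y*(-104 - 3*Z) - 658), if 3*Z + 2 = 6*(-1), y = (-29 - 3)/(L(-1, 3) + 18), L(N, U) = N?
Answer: I*sqrt(137938)/17 ≈ 21.847*I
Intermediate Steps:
y = -32/17 (y = (-29 - 3)/(-1 + 18) = -32/17 ≈ -1.8824)
Z = -8/3 (Z = -2/3 + (6*(-1))/3 = -2/3 + (1/3)*(-6) = -2/3 - 2 = -8/3 ≈ -2.6667)
sqrt(y*(-104 - 3*Z) - 658) = sqrt(-32*(-104 - 3*(-8/3))/17 - 658) = sqrt(-32*(-104 + 8)/17 - 658) = sqrt(-32/17*(-96) - 658) = sqrt(3072/17 - 658) = sqrt(-8114/17) = I*sqrt(137938)/17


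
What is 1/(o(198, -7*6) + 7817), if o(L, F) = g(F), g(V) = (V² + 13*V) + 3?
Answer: 1/9038 ≈ 0.00011064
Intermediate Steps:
g(V) = 3 + V² + 13*V
o(L, F) = 3 + F² + 13*F
1/(o(198, -7*6) + 7817) = 1/((3 + (-7*6)² + 13*(-7*6)) + 7817) = 1/((3 + (-42)² + 13*(-42)) + 7817) = 1/((3 + 1764 - 546) + 7817) = 1/(1221 + 7817) = 1/9038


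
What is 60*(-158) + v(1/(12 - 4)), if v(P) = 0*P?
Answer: -9480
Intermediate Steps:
v(P) = 0
60*(-158) + v(1/(12 - 4)) = 60*(-158) + 0 = -9480 + 0 = -9480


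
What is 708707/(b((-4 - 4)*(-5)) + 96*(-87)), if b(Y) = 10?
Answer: -708707/8342 ≈ -84.957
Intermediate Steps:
708707/(b((-4 - 4)*(-5)) + 96*(-87)) = 708707/(10 + 96*(-87)) = 708707/(10 - 8352) = 708707/(-8342) = 708707*(-1/8342) = -708707/8342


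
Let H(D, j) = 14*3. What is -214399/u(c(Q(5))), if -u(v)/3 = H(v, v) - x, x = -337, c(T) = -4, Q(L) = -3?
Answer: 214399/1137 ≈ 188.57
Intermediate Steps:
H(D, j) = 42
u(v) = -1137 (u(v) = -3*(42 - 1*(-337)) = -3*(42 + 337) = -3*379 = -1137)
-214399/u(c(Q(5))) = -214399/(-1137) = -214399*(-1/1137) = 214399/1137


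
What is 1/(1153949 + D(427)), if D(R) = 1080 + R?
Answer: 1/1155456 ≈ 8.6546e-7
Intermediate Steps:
1/(1153949 + D(427)) = 1/(1153949 + (1080 + 427)) = 1/(1153949 + 1507) = 1/1155456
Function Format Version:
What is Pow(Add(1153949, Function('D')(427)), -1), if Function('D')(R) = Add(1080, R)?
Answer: Rational(1, 1155456) ≈ 8.6546e-7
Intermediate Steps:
Pow(Add(1153949, Function('D')(427)), -1) = Pow(Add(1153949, Add(1080, 427)), -1) = Pow(Add(1153949, 1507), -1) = Pow(1155456, -1) = Rational(1, 1155456)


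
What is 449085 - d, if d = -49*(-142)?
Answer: 442127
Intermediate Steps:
d = 6958
449085 - d = 449085 - 1*6958 = 449085 - 6958 = 442127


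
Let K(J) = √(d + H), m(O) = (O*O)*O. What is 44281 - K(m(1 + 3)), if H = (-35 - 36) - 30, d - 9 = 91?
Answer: 44281 - I ≈ 44281.0 - 1.0*I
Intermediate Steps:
d = 100 (d = 9 + 91 = 100)
m(O) = O³ (m(O) = O²*O = O³)
H = -101 (H = -71 - 30 = -101)
K(J) = I (K(J) = √(100 - 101) = √(-1) = I)
44281 - K(m(1 + 3)) = 44281 - I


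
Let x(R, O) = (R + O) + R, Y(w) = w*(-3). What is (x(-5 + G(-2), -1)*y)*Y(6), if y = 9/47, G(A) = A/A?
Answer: 1458/47 ≈ 31.021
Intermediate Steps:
G(A) = 1
y = 9/47 (y = 9*(1/47) = 9/47 ≈ 0.19149)
Y(w) = -3*w
x(R, O) = O + 2*R (x(R, O) = (O + R) + R = O + 2*R)
(x(-5 + G(-2), -1)*y)*Y(6) = ((-1 + 2*(-5 + 1))*(9/47))*(-3*6) = ((-1 + 2*(-4))*(9/47))*(-18) = ((-1 - 8)*(9/47))*(-18) = -9*9/47*(-18) = -81/47*(-18) = 1458/47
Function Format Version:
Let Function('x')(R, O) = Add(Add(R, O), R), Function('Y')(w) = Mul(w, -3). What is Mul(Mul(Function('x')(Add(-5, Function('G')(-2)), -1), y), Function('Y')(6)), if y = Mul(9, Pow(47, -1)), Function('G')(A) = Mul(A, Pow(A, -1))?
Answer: Rational(1458, 47) ≈ 31.021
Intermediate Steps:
Function('G')(A) = 1
y = Rational(9, 47) (y = Mul(9, Rational(1, 47)) = Rational(9, 47) ≈ 0.19149)
Function('Y')(w) = Mul(-3, w)
Function('x')(R, O) = Add(O, Mul(2, R)) (Function('x')(R, O) = Add(Add(O, R), R) = Add(O, Mul(2, R)))
Mul(Mul(Function('x')(Add(-5, Function('G')(-2)), -1), y), Function('Y')(6)) = Mul(Mul(Add(-1, Mul(2, Add(-5, 1))), Rational(9, 47)), Mul(-3, 6)) = Mul(Mul(Add(-1, Mul(2, -4)), Rational(9, 47)), -18) = Mul(Mul(Add(-1, -8), Rational(9, 47)), -18) = Mul(Mul(-9, Rational(9, 47)), -18) = Mul(Rational(-81, 47), -18) = Rational(1458, 47)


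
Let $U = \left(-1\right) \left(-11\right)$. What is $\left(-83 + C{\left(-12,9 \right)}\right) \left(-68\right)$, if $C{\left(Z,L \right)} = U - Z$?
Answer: $4080$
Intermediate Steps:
$U = 11$
$C{\left(Z,L \right)} = 11 - Z$
$\left(-83 + C{\left(-12,9 \right)}\right) \left(-68\right) = \left(-83 + \left(11 - -12\right)\right) \left(-68\right) = \left(-83 + \left(11 + 12\right)\right) \left(-68\right) = \left(-83 + 23\right) \left(-68\right) = \left(-60\right) \left(-68\right) = 4080$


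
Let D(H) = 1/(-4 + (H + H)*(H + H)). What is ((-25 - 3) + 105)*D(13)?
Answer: 11/96 ≈ 0.11458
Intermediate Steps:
D(H) = 1/(-4 + 4*H²) (D(H) = 1/(-4 + (2*H)*(2*H)) = 1/(-4 + 4*H²))
((-25 - 3) + 105)*D(13) = ((-25 - 3) + 105)*(1/(4*(-1 + 13²))) = (-28 + 105)*(1/(4*(-1 + 169))) = 77*((¼)/168) = 77*((¼)*(1/168)) = 77*(1/672) = 11/96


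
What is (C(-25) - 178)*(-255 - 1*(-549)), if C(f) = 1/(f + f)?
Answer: -1308447/25 ≈ -52338.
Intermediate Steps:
C(f) = 1/(2*f)
(C(-25) - 178)*(-255 - 1*(-549)) = ((½)/(-25) - 178)*(-255 - 1*(-549)) = ((½)*(-1/25) - 178)*(-255 + 549) = (-1/50 - 178)*294 = -8901/50*294 = -1308447/25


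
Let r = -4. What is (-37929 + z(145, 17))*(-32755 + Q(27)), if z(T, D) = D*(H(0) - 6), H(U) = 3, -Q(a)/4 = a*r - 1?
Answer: 1227475620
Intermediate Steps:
Q(a) = 4 + 16*a (Q(a) = -4*(a*(-4) - 1) = -4*(-4*a - 1) = -4*(-1 - 4*a) = 4 + 16*a)
z(T, D) = -3*D (z(T, D) = D*(3 - 6) = D*(-3) = -3*D)
(-37929 + z(145, 17))*(-32755 + Q(27)) = (-37929 - 3*17)*(-32755 + (4 + 16*27)) = (-37929 - 51)*(-32755 + (4 + 432)) = -37980*(-32755 + 436) = -37980*(-32319) = 1227475620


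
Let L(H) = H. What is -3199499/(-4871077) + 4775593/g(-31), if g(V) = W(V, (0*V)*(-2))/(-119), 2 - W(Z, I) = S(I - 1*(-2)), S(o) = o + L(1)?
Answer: 2768211468815158/4871077 ≈ 5.6830e+8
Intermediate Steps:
S(o) = 1 + o (S(o) = o + 1 = 1 + o)
W(Z, I) = -1 - I (W(Z, I) = 2 - (1 + (I - 1*(-2))) = 2 - (1 + (I + 2)) = 2 - (1 + (2 + I)) = 2 - (3 + I) = 2 + (-3 - I) = -1 - I)
g(V) = 1/119 (g(V) = (-1 - 0*V*(-2))/(-119) = (-1 - 0*(-2))*(-1/119) = (-1 - 1*0)*(-1/119) = (-1 + 0)*(-1/119) = -1*(-1/119) = 1/119)
-3199499/(-4871077) + 4775593/g(-31) = -3199499/(-4871077) + 4775593/(1/119) = -3199499*(-1/4871077) + 4775593*119 = 3199499/4871077 + 568295567 = 2768211468815158/4871077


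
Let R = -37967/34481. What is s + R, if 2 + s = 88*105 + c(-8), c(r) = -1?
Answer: 318463030/34481 ≈ 9235.9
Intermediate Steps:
R = -37967/34481 (R = -37967*1/34481 = -37967/34481 ≈ -1.1011)
s = 9237 (s = -2 + (88*105 - 1) = -2 + (9240 - 1) = -2 + 9239 = 9237)
s + R = 9237 - 37967/34481 = 318463030/34481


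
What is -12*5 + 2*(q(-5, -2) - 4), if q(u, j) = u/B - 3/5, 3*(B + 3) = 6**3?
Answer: -23924/345 ≈ -69.345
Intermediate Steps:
B = 69 (B = -3 + (1/3)*6**3 = -3 + (1/3)*216 = -3 + 72 = 69)
q(u, j) = -3/5 + u/69 (q(u, j) = u/69 - 3/5 = -3/5 + u/69)
-12*5 + 2*(q(-5, -2) - 4) = -12*5 + 2*((-3/5 + (1/69)*(-5)) - 4) = -12*5 + 2*((-3/5 - 5/69) - 4) = -60 + 2*(-232/345 - 4) = -60 + 2*(-1612/345) = -60 - 3224/345 = -23924/345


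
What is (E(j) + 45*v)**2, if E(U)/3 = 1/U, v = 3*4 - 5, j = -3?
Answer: 98596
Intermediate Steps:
v = 7 (v = 12 - 5 = 7)
E(U) = 3/U
(E(j) + 45*v)**2 = (3/(-3) + 45*7)**2 = (3*(-1/3) + 315)**2 = (-1 + 315)**2 = 314**2 = 98596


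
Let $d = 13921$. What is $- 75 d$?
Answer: $-1044075$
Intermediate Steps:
$- 75 d = \left(-75\right) 13921 = -1044075$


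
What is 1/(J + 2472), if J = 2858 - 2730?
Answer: 1/2600 ≈ 0.00038462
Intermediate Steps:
J = 128
1/(J + 2472) = 1/(128 + 2472) = 1/2600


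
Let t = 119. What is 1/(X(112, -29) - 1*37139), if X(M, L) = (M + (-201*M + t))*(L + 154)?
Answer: -1/2822264 ≈ -3.5433e-7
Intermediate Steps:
X(M, L) = (119 - 200*M)*(154 + L) (X(M, L) = (M + (-201*M + 119))*(L + 154) = (M + (119 - 201*M))*(154 + L) = (119 - 200*M)*(154 + L))
1/(X(112, -29) - 1*37139) = 1/((18326 - 30800*112 + 119*(-29) - 200*(-29)*112) - 1*37139) = 1/((18326 - 3449600 - 3451 + 649600) - 37139) = 1/(-2785125 - 37139) = 1/(-2822264) = -1/2822264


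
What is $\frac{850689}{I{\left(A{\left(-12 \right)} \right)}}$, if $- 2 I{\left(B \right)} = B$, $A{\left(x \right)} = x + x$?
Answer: $\frac{283563}{4} \approx 70891.0$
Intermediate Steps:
$A{\left(x \right)} = 2 x$
$I{\left(B \right)} = - \frac{B}{2}$
$\frac{850689}{I{\left(A{\left(-12 \right)} \right)}} = \frac{850689}{\left(- \frac{1}{2}\right) 2 \left(-12\right)} = \frac{850689}{\left(- \frac{1}{2}\right) \left(-24\right)} = \frac{850689}{12} = 850689 \cdot \frac{1}{12} = \frac{283563}{4}$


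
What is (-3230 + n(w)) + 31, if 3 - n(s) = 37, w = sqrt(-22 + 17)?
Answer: -3233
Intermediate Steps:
w = I*sqrt(5) (w = sqrt(-5) = I*sqrt(5) ≈ 2.2361*I)
n(s) = -34 (n(s) = 3 - 1*37 = 3 - 37 = -34)
(-3230 + n(w)) + 31 = (-3230 - 34) + 31 = -3264 + 31 = -3233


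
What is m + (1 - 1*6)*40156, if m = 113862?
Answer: -86918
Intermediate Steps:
m + (1 - 1*6)*40156 = 113862 + (1 - 1*6)*40156 = 113862 + (1 - 6)*40156 = 113862 - 5*40156 = 113862 - 200780 = -86918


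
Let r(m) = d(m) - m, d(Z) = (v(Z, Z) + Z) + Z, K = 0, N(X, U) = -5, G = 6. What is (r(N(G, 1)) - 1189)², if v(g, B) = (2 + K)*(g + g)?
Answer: 1473796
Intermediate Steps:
v(g, B) = 4*g (v(g, B) = (2 + 0)*(g + g) = 2*(2*g) = 4*g)
d(Z) = 6*Z (d(Z) = (4*Z + Z) + Z = 5*Z + Z = 6*Z)
r(m) = 5*m (r(m) = 6*m - m = 5*m)
(r(N(G, 1)) - 1189)² = (5*(-5) - 1189)² = (-25 - 1189)² = (-1214)² = 1473796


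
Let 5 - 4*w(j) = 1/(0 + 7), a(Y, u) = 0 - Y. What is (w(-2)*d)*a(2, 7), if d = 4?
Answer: -68/7 ≈ -9.7143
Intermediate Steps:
a(Y, u) = -Y
w(j) = 17/14 (w(j) = 5/4 - 1/(4*(0 + 7)) = 5/4 - ¼/7 = 5/4 - ¼*⅐ = 5/4 - 1/28 = 17/14)
(w(-2)*d)*a(2, 7) = ((17/14)*4)*(-1*2) = (34/7)*(-2) = -68/7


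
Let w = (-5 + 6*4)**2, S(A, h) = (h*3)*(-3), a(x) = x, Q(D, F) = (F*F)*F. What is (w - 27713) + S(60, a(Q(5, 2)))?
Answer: -27424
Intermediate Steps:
Q(D, F) = F**3 (Q(D, F) = F**2*F = F**3)
S(A, h) = -9*h (S(A, h) = (3*h)*(-3) = -9*h)
w = 361 (w = (-5 + 24)**2 = 19**2 = 361)
(w - 27713) + S(60, a(Q(5, 2))) = (361 - 27713) - 9*2**3 = -27352 - 9*8 = -27352 - 72 = -27424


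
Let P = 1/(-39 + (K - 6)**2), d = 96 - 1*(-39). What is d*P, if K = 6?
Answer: -45/13 ≈ -3.4615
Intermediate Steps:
d = 135 (d = 96 + 39 = 135)
P = -1/39 (P = 1/(-39 + (6 - 6)**2) = 1/(-39 + 0**2) = 1/(-39 + 0) = 1/(-39) = -1/39 ≈ -0.025641)
d*P = 135*(-1/39) = -45/13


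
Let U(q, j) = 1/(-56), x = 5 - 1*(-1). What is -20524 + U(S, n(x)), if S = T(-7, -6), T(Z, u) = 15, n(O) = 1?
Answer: -1149345/56 ≈ -20524.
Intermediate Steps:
x = 6 (x = 5 + 1 = 6)
S = 15
U(q, j) = -1/56
-20524 + U(S, n(x)) = -20524 - 1/56 = -1149345/56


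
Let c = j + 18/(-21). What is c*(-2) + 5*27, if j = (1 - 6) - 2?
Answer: 1055/7 ≈ 150.71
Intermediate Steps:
j = -7 (j = -5 - 2 = -7)
c = -55/7 (c = -7 + 18/(-21) = -7 + 18*(-1/21) = -7 - 6/7 = -55/7 ≈ -7.8571)
c*(-2) + 5*27 = -55/7*(-2) + 5*27 = 110/7 + 135 = 1055/7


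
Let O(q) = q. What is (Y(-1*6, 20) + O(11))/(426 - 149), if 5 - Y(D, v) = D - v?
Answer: 42/277 ≈ 0.15162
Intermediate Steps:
Y(D, v) = 5 + v - D (Y(D, v) = 5 - (D - v) = 5 + (v - D) = 5 + v - D)
(Y(-1*6, 20) + O(11))/(426 - 149) = ((5 + 20 - (-1)*6) + 11)/(426 - 149) = ((5 + 20 - 1*(-6)) + 11)/277 = ((5 + 20 + 6) + 11)*(1/277) = (31 + 11)*(1/277) = 42*(1/277) = 42/277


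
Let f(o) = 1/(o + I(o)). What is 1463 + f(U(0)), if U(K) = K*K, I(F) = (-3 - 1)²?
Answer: 23409/16 ≈ 1463.1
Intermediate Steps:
I(F) = 16 (I(F) = (-4)² = 16)
U(K) = K²
f(o) = 1/(16 + o) (f(o) = 1/(o + 16) = 1/(16 + o))
1463 + f(U(0)) = 1463 + 1/(16 + 0²) = 1463 + 1/(16 + 0) = 1463 + 1/16 = 23409/16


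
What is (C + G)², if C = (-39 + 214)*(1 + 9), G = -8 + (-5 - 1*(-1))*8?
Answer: 2924100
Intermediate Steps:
G = -40 (G = -8 + (-5 + 1)*8 = -8 - 4*8 = -8 - 32 = -40)
C = 1750 (C = 175*10 = 1750)
(C + G)² = (1750 - 40)² = 1710² = 2924100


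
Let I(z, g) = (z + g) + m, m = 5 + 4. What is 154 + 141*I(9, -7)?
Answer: 1705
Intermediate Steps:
m = 9
I(z, g) = 9 + g + z (I(z, g) = (z + g) + 9 = (g + z) + 9 = 9 + g + z)
154 + 141*I(9, -7) = 154 + 141*(9 - 7 + 9) = 154 + 141*11 = 154 + 1551 = 1705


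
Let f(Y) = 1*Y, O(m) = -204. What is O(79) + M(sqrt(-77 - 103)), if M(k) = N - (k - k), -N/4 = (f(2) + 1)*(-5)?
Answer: -144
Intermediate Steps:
f(Y) = Y
N = 60 (N = -4*(2 + 1)*(-5) = -12*(-5) = -4*(-15) = 60)
M(k) = 60 (M(k) = 60 - (k - k) = 60 - 1*0 = 60 + 0 = 60)
O(79) + M(sqrt(-77 - 103)) = -204 + 60 = -144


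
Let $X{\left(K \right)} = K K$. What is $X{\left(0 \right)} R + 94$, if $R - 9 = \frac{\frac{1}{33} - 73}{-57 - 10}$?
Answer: $94$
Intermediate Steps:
$X{\left(K \right)} = K^{2}$
$R = \frac{22307}{2211}$ ($R = 9 + \frac{\frac{1}{33} - 73}{-57 - 10} = 9 + \frac{\frac{1}{33} - 73}{-67} = 9 - - \frac{2408}{2211} = 9 + \frac{2408}{2211} = \frac{22307}{2211} \approx 10.089$)
$X{\left(0 \right)} R + 94 = 0^{2} \cdot \frac{22307}{2211} + 94 = 0 \cdot \frac{22307}{2211} + 94 = 0 + 94 = 94$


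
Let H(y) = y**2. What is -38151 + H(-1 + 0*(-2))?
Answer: -38150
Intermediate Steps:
-38151 + H(-1 + 0*(-2)) = -38151 + (-1 + 0*(-2))**2 = -38151 + (-1 + 0)**2 = -38151 + (-1)**2 = -38151 + 1 = -38150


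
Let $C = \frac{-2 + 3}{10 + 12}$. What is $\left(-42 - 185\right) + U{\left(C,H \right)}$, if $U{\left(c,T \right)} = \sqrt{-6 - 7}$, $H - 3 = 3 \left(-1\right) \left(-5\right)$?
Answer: $-227 + i \sqrt{13} \approx -227.0 + 3.6056 i$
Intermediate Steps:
$H = 18$ ($H = 3 + 3 \left(-1\right) \left(-5\right) = 3 - -15 = 3 + 15 = 18$)
$C = \frac{1}{22}$ ($C = 1 \cdot \frac{1}{22} = \frac{1}{22} \approx 0.045455$)
$U{\left(c,T \right)} = i \sqrt{13}$ ($U{\left(c,T \right)} = \sqrt{-13} = i \sqrt{13}$)
$\left(-42 - 185\right) + U{\left(C,H \right)} = \left(-42 - 185\right) + i \sqrt{13} = -227 + i \sqrt{13}$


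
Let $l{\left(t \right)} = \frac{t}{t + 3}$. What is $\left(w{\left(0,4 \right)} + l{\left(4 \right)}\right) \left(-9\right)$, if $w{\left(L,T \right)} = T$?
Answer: $- \frac{288}{7} \approx -41.143$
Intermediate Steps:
$l{\left(t \right)} = \frac{t}{3 + t}$
$\left(w{\left(0,4 \right)} + l{\left(4 \right)}\right) \left(-9\right) = \left(4 + \frac{4}{3 + 4}\right) \left(-9\right) = \left(4 + \frac{4}{7}\right) \left(-9\right) = \frac{32}{7} \left(-9\right) = - \frac{288}{7}$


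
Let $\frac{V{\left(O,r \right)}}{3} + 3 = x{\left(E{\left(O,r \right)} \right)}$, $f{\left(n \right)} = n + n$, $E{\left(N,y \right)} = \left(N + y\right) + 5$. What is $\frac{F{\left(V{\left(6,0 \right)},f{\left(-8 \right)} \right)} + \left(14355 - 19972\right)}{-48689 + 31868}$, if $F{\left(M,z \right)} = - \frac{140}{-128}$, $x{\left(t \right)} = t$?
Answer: $\frac{59903}{179424} \approx 0.33386$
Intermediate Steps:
$E{\left(N,y \right)} = 5 + N + y$
$f{\left(n \right)} = 2 n$
$V{\left(O,r \right)} = 6 + 3 O + 3 r$ ($V{\left(O,r \right)} = -9 + 3 \left(5 + O + r\right) = -9 + \left(15 + 3 O + 3 r\right) = 6 + 3 O + 3 r$)
$F{\left(M,z \right)} = \frac{35}{32}$ ($F{\left(M,z \right)} = \left(-140\right) \left(- \frac{1}{128}\right) = \frac{35}{32}$)
$\frac{F{\left(V{\left(6,0 \right)},f{\left(-8 \right)} \right)} + \left(14355 - 19972\right)}{-48689 + 31868} = \frac{\frac{35}{32} + \left(14355 - 19972\right)}{-48689 + 31868} = \frac{\frac{35}{32} - 5617}{-16821} = \left(- \frac{179709}{32}\right) \left(- \frac{1}{16821}\right) = \frac{59903}{179424}$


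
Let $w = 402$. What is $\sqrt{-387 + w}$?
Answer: $\sqrt{15} \approx 3.873$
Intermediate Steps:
$\sqrt{-387 + w} = \sqrt{-387 + 402} = \sqrt{15}$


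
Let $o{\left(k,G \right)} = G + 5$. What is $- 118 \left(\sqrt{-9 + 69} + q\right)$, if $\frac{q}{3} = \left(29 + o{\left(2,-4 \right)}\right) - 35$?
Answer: $1770 - 236 \sqrt{15} \approx 855.98$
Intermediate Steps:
$o{\left(k,G \right)} = 5 + G$
$q = -15$ ($q = 3 \left(\left(29 + \left(5 - 4\right)\right) - 35\right) = 3 \left(\left(29 + 1\right) - 35\right) = 3 \left(30 - 35\right) = 3 \left(-5\right) = -15$)
$- 118 \left(\sqrt{-9 + 69} + q\right) = - 118 \left(\sqrt{-9 + 69} - 15\right) = - 118 \left(\sqrt{60} - 15\right) = - 118 \left(2 \sqrt{15} - 15\right) = - 118 \left(-15 + 2 \sqrt{15}\right) = 1770 - 236 \sqrt{15}$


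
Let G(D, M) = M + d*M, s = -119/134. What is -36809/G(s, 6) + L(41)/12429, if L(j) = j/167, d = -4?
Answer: 8489149325/4151286 ≈ 2044.9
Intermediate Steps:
L(j) = j/167 (L(j) = j*(1/167) = j/167)
s = -119/134 (s = -119*1/134 = -119/134 ≈ -0.88806)
G(D, M) = -3*M (G(D, M) = M - 4*M = -3*M)
-36809/G(s, 6) + L(41)/12429 = -36809/((-3*6)) + ((1/167)*41)/12429 = -36809/(-18) + (41/167)*(1/12429) = -36809*(-1/18) + 41/2075643 = 36809/18 + 41/2075643 = 8489149325/4151286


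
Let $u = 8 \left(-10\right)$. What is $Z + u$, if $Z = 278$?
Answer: $198$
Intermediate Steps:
$u = -80$
$Z + u = 278 - 80 = 198$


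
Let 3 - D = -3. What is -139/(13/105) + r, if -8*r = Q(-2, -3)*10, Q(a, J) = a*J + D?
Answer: -14790/13 ≈ -1137.7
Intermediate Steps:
D = 6 (D = 3 - 1*(-3) = 3 + 3 = 6)
Q(a, J) = 6 + J*a (Q(a, J) = a*J + 6 = J*a + 6 = 6 + J*a)
r = -15 (r = -(6 - 3*(-2))*10/8 = -(6 + 6)*10/8 = -3*10/2 = -1/8*120 = -15)
-139/(13/105) + r = -139/(13/105) - 15 = -139/(13*(1/105)) - 15 = -139/13/105 - 15 = -139*105/13 - 15 = -14595/13 - 15 = -14790/13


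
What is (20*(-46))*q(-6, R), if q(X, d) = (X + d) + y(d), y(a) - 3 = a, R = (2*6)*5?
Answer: -107640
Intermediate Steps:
R = 60 (R = 12*5 = 60)
y(a) = 3 + a
q(X, d) = 3 + X + 2*d (q(X, d) = (X + d) + (3 + d) = 3 + X + 2*d)
(20*(-46))*q(-6, R) = (20*(-46))*(3 - 6 + 2*60) = -920*(3 - 6 + 120) = -920*117 = -107640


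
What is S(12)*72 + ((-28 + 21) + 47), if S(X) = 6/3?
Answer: 184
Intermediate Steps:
S(X) = 2 (S(X) = 6*(⅓) = 2)
S(12)*72 + ((-28 + 21) + 47) = 2*72 + ((-28 + 21) + 47) = 144 + (-7 + 47) = 144 + 40 = 184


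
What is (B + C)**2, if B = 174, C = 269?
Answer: 196249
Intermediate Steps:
(B + C)**2 = (174 + 269)**2 = 443**2 = 196249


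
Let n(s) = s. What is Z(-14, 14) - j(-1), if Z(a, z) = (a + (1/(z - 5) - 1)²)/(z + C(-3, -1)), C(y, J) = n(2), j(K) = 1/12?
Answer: -589/648 ≈ -0.90895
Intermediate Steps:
j(K) = 1/12
C(y, J) = 2
Z(a, z) = (a + (-1 + 1/(-5 + z))²)/(2 + z) (Z(a, z) = (a + (1/(z - 5) - 1)²)/(z + 2) = (a + (1/(-5 + z) - 1)²)/(2 + z) = (a + (-1 + 1/(-5 + z))²)/(2 + z))
Z(-14, 14) - j(-1) = ((-6 + 14)² - 14*(-5 + 14)²)/((-5 + 14)²*(2 + 14)) - 1*1/12 = (8² - 14*9²)/(9²*16) - 1/12 = (1/81)*(1/16)*(64 - 14*81) - 1/12 = (1/81)*(1/16)*(64 - 1134) - 1/12 = (1/81)*(1/16)*(-1070) - 1/12 = -535/648 - 1/12 = -589/648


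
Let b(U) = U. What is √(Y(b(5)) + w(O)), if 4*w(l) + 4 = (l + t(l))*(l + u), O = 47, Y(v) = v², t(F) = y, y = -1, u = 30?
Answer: √3638/2 ≈ 30.158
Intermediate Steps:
t(F) = -1
w(l) = -1 + (-1 + l)*(30 + l)/4 (w(l) = -1 + ((l - 1)*(l + 30))/4 = -1 + ((-1 + l)*(30 + l))/4 = -1 + (-1 + l)*(30 + l)/4)
√(Y(b(5)) + w(O)) = √(5² + (-17/2 + (¼)*47² + (29/4)*47)) = √(25 + (-17/2 + (¼)*2209 + 1363/4)) = √(25 + (-17/2 + 2209/4 + 1363/4)) = √(25 + 1769/2) = √(1819/2) = √3638/2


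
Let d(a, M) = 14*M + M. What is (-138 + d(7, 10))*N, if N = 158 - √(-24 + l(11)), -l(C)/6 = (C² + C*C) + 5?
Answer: 1896 - 12*I*√1506 ≈ 1896.0 - 465.69*I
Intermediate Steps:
d(a, M) = 15*M
l(C) = -30 - 12*C² (l(C) = -6*((C² + C*C) + 5) = -6*((C² + C²) + 5) = -6*(2*C² + 5) = -6*(5 + 2*C²) = -30 - 12*C²)
N = 158 - I*√1506 (N = 158 - √(-24 + (-30 - 12*11²)) = 158 - √(-24 + (-30 - 12*121)) = 158 - √(-24 + (-30 - 1452)) = 158 - √(-24 - 1482) = 158 - √(-1506) = 158 - I*√1506 ≈ 158.0 - 38.807*I)
(-138 + d(7, 10))*N = (-138 + 15*10)*(158 - I*√1506) = (-138 + 150)*(158 - I*√1506) = 12*(158 - I*√1506) = 1896 - 12*I*√1506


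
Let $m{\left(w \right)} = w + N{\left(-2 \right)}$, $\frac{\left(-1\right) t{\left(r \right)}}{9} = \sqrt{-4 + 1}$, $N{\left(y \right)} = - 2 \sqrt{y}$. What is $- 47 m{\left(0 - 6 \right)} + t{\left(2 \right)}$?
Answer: $282 - 9 i \sqrt{3} + 94 i \sqrt{2} \approx 282.0 + 117.35 i$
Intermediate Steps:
$t{\left(r \right)} = - 9 i \sqrt{3}$ ($t{\left(r \right)} = - 9 \sqrt{-4 + 1} = - 9 \sqrt{-3} = - 9 i \sqrt{3}$)
$m{\left(w \right)} = w - 2 i \sqrt{2}$ ($m{\left(w \right)} = w - 2 \sqrt{-2} = w - 2 i \sqrt{2}$)
$- 47 m{\left(0 - 6 \right)} + t{\left(2 \right)} = - 47 \left(\left(0 - 6\right) - 2 i \sqrt{2}\right) - 9 i \sqrt{3} = - 47 \left(-6 - 2 i \sqrt{2}\right) - 9 i \sqrt{3} = \left(282 + 94 i \sqrt{2}\right) - 9 i \sqrt{3} = 282 - 9 i \sqrt{3} + 94 i \sqrt{2}$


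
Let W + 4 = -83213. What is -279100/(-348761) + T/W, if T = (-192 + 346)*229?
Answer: 10926459274/29022844137 ≈ 0.37648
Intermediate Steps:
W = -83217 (W = -4 - 83213 = -83217)
T = 35266 (T = 154*229 = 35266)
-279100/(-348761) + T/W = -279100/(-348761) + 35266/(-83217) = -279100*(-1/348761) + 35266*(-1/83217) = 279100/348761 - 35266/83217 = 10926459274/29022844137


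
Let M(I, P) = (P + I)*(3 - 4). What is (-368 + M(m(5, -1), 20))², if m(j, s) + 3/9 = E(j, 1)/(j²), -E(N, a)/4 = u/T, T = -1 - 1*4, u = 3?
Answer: 21144358921/140625 ≈ 1.5036e+5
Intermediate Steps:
T = -5 (T = -1 - 4 = -5)
E(N, a) = 12/5 (E(N, a) = -12/(-5) = -12*(-1)/5 = -4*(-⅗) = 12/5)
m(j, s) = -⅓ + 12/(5*j²) (m(j, s) = -⅓ + 12/(5*(j²)) = -⅓ + 12/(5*j²))
M(I, P) = -I - P (M(I, P) = (I + P)*(-1) = -I - P)
(-368 + M(m(5, -1), 20))² = (-368 + (-(-⅓ + (12/5)/5²) - 1*20))² = (-368 + (-(-⅓ + (12/5)*(1/25)) - 20))² = (-368 + (-(-⅓ + 12/125) - 20))² = (-368 + (-1*(-89/375) - 20))² = (-368 + (89/375 - 20))² = (-368 - 7411/375)² = (-145411/375)² = 21144358921/140625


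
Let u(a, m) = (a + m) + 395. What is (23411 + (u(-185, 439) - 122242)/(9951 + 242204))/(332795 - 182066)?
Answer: 5903079112/38007070995 ≈ 0.15532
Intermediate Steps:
u(a, m) = 395 + a + m
(23411 + (u(-185, 439) - 122242)/(9951 + 242204))/(332795 - 182066) = (23411 + ((395 - 185 + 439) - 122242)/(9951 + 242204))/(332795 - 182066) = (23411 + (649 - 122242)/252155)/150729 = (23411 - 121593*1/252155)*(1/150729) = (23411 - 121593/252155)*(1/150729) = (5903079112/252155)*(1/150729) = 5903079112/38007070995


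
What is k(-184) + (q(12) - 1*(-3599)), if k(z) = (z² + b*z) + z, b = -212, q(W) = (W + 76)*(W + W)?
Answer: 78391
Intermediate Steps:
q(W) = 2*W*(76 + W) (q(W) = (76 + W)*(2*W) = 2*W*(76 + W))
k(z) = z² - 211*z (k(z) = (z² - 212*z) + z = z² - 211*z)
k(-184) + (q(12) - 1*(-3599)) = -184*(-211 - 184) + (2*12*(76 + 12) - 1*(-3599)) = -184*(-395) + (2*12*88 + 3599) = 72680 + (2112 + 3599) = 72680 + 5711 = 78391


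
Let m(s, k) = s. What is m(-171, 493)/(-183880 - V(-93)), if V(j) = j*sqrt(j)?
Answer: 31443480/33812658757 + 15903*I*sqrt(93)/33812658757 ≈ 0.00092993 + 4.5357e-6*I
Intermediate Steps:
V(j) = j**(3/2)
m(-171, 493)/(-183880 - V(-93)) = -171/(-183880 - (-93)**(3/2)) = -171/(-183880 - (-93)*I*sqrt(93)) = -171/(-183880 + 93*I*sqrt(93))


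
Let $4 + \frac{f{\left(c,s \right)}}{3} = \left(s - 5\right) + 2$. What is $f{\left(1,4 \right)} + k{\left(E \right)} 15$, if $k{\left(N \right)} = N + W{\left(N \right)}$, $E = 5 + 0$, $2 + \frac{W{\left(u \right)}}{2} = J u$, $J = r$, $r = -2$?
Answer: $-294$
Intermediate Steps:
$f{\left(c,s \right)} = -21 + 3 s$ ($f{\left(c,s \right)} = -12 + 3 \left(\left(s - 5\right) + 2\right) = -12 + 3 \left(\left(-5 + s\right) + 2\right) = -12 + 3 \left(-3 + s\right) = -12 + \left(-9 + 3 s\right) = -21 + 3 s$)
$J = -2$
$W{\left(u \right)} = -4 - 4 u$ ($W{\left(u \right)} = -4 + 2 \left(- 2 u\right) = -4 - 4 u$)
$E = 5$
$k{\left(N \right)} = -4 - 3 N$ ($k{\left(N \right)} = N - \left(4 + 4 N\right) = -4 - 3 N$)
$f{\left(1,4 \right)} + k{\left(E \right)} 15 = \left(-21 + 3 \cdot 4\right) + \left(-4 - 15\right) 15 = \left(-21 + 12\right) + \left(-4 - 15\right) 15 = -9 - 285 = -294$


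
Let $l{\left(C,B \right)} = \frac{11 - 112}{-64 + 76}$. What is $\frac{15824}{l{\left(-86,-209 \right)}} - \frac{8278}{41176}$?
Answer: $- \frac{3909832183}{2079388} \approx -1880.3$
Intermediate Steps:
$l{\left(C,B \right)} = - \frac{101}{12}$
$\frac{15824}{l{\left(-86,-209 \right)}} - \frac{8278}{41176} = \frac{15824}{- \frac{101}{12}} - \frac{8278}{41176} = 15824 \left(- \frac{12}{101}\right) - \frac{4139}{20588} = - \frac{189888}{101} - \frac{4139}{20588} = - \frac{3909832183}{2079388}$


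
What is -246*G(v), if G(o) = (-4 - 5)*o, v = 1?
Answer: 2214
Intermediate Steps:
G(o) = -9*o
-246*G(v) = -(-2214) = -246*(-9) = 2214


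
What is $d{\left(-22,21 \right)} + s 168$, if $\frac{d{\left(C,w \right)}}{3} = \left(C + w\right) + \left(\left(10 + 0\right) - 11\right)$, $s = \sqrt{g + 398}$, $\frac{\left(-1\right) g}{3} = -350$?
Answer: $-6 + 336 \sqrt{362} \approx 6386.8$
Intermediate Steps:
$g = 1050$ ($g = \left(-3\right) \left(-350\right) = 1050$)
$s = 2 \sqrt{362}$ ($s = \sqrt{1050 + 398} = \sqrt{1448} = 2 \sqrt{362} \approx 38.053$)
$d{\left(C,w \right)} = -3 + 3 C + 3 w$ ($d{\left(C,w \right)} = 3 \left(\left(C + w\right) + \left(\left(10 + 0\right) - 11\right)\right) = 3 \left(\left(C + w\right) + \left(10 - 11\right)\right) = 3 \left(\left(C + w\right) - 1\right) = 3 \left(-1 + C + w\right) = -3 + 3 C + 3 w$)
$d{\left(-22,21 \right)} + s 168 = \left(-3 + 3 \left(-22\right) + 3 \cdot 21\right) + 2 \sqrt{362} \cdot 168 = \left(-3 - 66 + 63\right) + 336 \sqrt{362} = -6 + 336 \sqrt{362}$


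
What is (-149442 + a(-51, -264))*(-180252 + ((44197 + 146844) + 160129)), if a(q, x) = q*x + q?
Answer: -23249804622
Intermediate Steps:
a(q, x) = q + q*x
(-149442 + a(-51, -264))*(-180252 + ((44197 + 146844) + 160129)) = (-149442 - 51*(1 - 264))*(-180252 + ((44197 + 146844) + 160129)) = (-149442 - 51*(-263))*(-180252 + (191041 + 160129)) = (-149442 + 13413)*(-180252 + 351170) = -136029*170918 = -23249804622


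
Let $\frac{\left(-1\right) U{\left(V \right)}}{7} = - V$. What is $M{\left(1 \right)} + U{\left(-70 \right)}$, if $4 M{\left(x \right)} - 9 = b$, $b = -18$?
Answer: $- \frac{1969}{4} \approx -492.25$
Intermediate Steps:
$M{\left(x \right)} = - \frac{9}{4}$ ($M{\left(x \right)} = \frac{9}{4} + \frac{1}{4} \left(-18\right) = \frac{9}{4} - \frac{9}{2} = - \frac{9}{4}$)
$U{\left(V \right)} = 7 V$ ($U{\left(V \right)} = - 7 \left(- V\right) = 7 V$)
$M{\left(1 \right)} + U{\left(-70 \right)} = - \frac{9}{4} + 7 \left(-70\right) = - \frac{9}{4} - 490 = - \frac{1969}{4}$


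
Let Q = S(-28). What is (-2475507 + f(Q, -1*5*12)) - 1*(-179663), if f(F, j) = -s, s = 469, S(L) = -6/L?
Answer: -2296313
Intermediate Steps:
Q = 3/14 (Q = -6/(-28) = -6*(-1/28) = 3/14 ≈ 0.21429)
f(F, j) = -469 (f(F, j) = -1*469 = -469)
(-2475507 + f(Q, -1*5*12)) - 1*(-179663) = (-2475507 - 469) - 1*(-179663) = -2475976 + 179663 = -2296313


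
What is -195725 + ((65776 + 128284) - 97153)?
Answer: -98818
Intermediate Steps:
-195725 + ((65776 + 128284) - 97153) = -195725 + (194060 - 97153) = -195725 + 96907 = -98818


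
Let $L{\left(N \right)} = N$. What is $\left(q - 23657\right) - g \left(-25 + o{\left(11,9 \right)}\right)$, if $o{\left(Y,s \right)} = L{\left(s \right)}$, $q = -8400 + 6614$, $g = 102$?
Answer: $-23811$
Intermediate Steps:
$q = -1786$
$o{\left(Y,s \right)} = s$
$\left(q - 23657\right) - g \left(-25 + o{\left(11,9 \right)}\right) = \left(-1786 - 23657\right) - 102 \left(-25 + 9\right) = \left(-1786 - 23657\right) - 102 \left(-16\right) = -25443 - -1632 = -25443 + 1632 = -23811$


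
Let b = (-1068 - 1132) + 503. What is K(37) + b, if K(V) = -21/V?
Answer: -62810/37 ≈ -1697.6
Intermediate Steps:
b = -1697 (b = -2200 + 503 = -1697)
K(37) + b = -21/37 - 1697 = -62810/37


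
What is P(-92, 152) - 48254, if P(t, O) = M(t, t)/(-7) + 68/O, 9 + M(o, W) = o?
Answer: -12831607/266 ≈ -48239.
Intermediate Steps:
M(o, W) = -9 + o
P(t, O) = 9/7 + 68/O - t/7 (P(t, O) = (-9 + t)/(-7) + 68/O = (-9 + t)*(-⅐) + 68/O = (9/7 - t/7) + 68/O = 9/7 + 68/O - t/7)
P(-92, 152) - 48254 = (⅐)*(476 + 152*(9 - 1*(-92)))/152 - 48254 = (⅐)*(1/152)*(476 + 152*(9 + 92)) - 48254 = (⅐)*(1/152)*(476 + 152*101) - 48254 = (⅐)*(1/152)*(476 + 15352) - 48254 = (⅐)*(1/152)*15828 - 48254 = 3957/266 - 48254 = -12831607/266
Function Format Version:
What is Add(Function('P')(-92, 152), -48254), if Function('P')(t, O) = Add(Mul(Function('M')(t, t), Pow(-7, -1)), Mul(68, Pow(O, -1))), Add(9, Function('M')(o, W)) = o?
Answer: Rational(-12831607, 266) ≈ -48239.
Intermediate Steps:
Function('M')(o, W) = Add(-9, o)
Function('P')(t, O) = Add(Rational(9, 7), Mul(68, Pow(O, -1)), Mul(Rational(-1, 7), t)) (Function('P')(t, O) = Add(Mul(Add(-9, t), Pow(-7, -1)), Mul(68, Pow(O, -1))) = Add(Mul(Add(-9, t), Rational(-1, 7)), Mul(68, Pow(O, -1))) = Add(Add(Rational(9, 7), Mul(Rational(-1, 7), t)), Mul(68, Pow(O, -1))) = Add(Rational(9, 7), Mul(68, Pow(O, -1)), Mul(Rational(-1, 7), t)))
Add(Function('P')(-92, 152), -48254) = Add(Mul(Rational(1, 7), Pow(152, -1), Add(476, Mul(152, Add(9, Mul(-1, -92))))), -48254) = Add(Mul(Rational(1, 7), Rational(1, 152), Add(476, Mul(152, Add(9, 92)))), -48254) = Add(Mul(Rational(1, 7), Rational(1, 152), Add(476, Mul(152, 101))), -48254) = Add(Mul(Rational(1, 7), Rational(1, 152), Add(476, 15352)), -48254) = Add(Mul(Rational(1, 7), Rational(1, 152), 15828), -48254) = Add(Rational(3957, 266), -48254) = Rational(-12831607, 266)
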